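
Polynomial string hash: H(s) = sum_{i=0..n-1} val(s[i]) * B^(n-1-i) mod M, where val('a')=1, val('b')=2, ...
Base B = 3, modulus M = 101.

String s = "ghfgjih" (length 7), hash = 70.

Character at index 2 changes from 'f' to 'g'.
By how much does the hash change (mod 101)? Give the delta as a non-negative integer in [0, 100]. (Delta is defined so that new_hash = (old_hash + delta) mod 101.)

Delta formula: (val(new) - val(old)) * B^(n-1-k) mod M
  val('g') - val('f') = 7 - 6 = 1
  B^(n-1-k) = 3^4 mod 101 = 81
  Delta = 1 * 81 mod 101 = 81

Answer: 81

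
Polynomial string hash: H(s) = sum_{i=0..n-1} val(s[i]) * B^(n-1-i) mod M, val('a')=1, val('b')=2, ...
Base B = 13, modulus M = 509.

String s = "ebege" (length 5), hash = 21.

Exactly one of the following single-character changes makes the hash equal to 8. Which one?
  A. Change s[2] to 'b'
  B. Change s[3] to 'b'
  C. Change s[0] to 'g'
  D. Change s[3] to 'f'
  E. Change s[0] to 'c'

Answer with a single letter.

Answer: D

Derivation:
Option A: s[2]='e'->'b', delta=(2-5)*13^2 mod 509 = 2, hash=21+2 mod 509 = 23
Option B: s[3]='g'->'b', delta=(2-7)*13^1 mod 509 = 444, hash=21+444 mod 509 = 465
Option C: s[0]='e'->'g', delta=(7-5)*13^4 mod 509 = 114, hash=21+114 mod 509 = 135
Option D: s[3]='g'->'f', delta=(6-7)*13^1 mod 509 = 496, hash=21+496 mod 509 = 8 <-- target
Option E: s[0]='e'->'c', delta=(3-5)*13^4 mod 509 = 395, hash=21+395 mod 509 = 416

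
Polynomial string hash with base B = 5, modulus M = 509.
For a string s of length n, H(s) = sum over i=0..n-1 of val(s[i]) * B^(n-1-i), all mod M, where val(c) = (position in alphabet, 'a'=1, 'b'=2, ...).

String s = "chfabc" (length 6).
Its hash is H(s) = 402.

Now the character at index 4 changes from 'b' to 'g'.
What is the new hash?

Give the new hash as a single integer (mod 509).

Answer: 427

Derivation:
val('b') = 2, val('g') = 7
Position k = 4, exponent = n-1-k = 1
B^1 mod M = 5^1 mod 509 = 5
Delta = (7 - 2) * 5 mod 509 = 25
New hash = (402 + 25) mod 509 = 427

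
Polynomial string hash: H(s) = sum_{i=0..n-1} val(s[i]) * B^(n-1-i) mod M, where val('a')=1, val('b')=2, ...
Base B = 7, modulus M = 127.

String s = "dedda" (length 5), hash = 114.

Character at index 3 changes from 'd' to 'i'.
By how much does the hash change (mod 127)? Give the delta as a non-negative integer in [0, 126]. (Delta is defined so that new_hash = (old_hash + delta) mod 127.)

Delta formula: (val(new) - val(old)) * B^(n-1-k) mod M
  val('i') - val('d') = 9 - 4 = 5
  B^(n-1-k) = 7^1 mod 127 = 7
  Delta = 5 * 7 mod 127 = 35

Answer: 35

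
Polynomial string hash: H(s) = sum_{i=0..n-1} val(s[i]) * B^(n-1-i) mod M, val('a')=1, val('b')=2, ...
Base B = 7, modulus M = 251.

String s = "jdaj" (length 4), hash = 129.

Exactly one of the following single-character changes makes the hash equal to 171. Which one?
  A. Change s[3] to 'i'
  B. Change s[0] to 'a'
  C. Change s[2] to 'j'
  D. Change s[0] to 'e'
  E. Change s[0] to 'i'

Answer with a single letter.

Answer: D

Derivation:
Option A: s[3]='j'->'i', delta=(9-10)*7^0 mod 251 = 250, hash=129+250 mod 251 = 128
Option B: s[0]='j'->'a', delta=(1-10)*7^3 mod 251 = 176, hash=129+176 mod 251 = 54
Option C: s[2]='a'->'j', delta=(10-1)*7^1 mod 251 = 63, hash=129+63 mod 251 = 192
Option D: s[0]='j'->'e', delta=(5-10)*7^3 mod 251 = 42, hash=129+42 mod 251 = 171 <-- target
Option E: s[0]='j'->'i', delta=(9-10)*7^3 mod 251 = 159, hash=129+159 mod 251 = 37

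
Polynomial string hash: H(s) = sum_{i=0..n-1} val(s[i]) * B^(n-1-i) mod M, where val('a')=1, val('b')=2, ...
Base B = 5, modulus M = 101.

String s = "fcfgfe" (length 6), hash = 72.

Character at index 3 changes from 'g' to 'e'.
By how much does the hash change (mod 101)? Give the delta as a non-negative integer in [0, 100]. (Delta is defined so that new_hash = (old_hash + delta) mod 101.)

Delta formula: (val(new) - val(old)) * B^(n-1-k) mod M
  val('e') - val('g') = 5 - 7 = -2
  B^(n-1-k) = 5^2 mod 101 = 25
  Delta = -2 * 25 mod 101 = 51

Answer: 51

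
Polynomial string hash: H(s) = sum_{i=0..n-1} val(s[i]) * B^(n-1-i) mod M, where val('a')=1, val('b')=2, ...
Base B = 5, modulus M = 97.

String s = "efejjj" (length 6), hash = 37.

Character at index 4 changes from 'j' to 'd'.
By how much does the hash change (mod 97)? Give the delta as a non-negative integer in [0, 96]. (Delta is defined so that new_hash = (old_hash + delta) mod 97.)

Delta formula: (val(new) - val(old)) * B^(n-1-k) mod M
  val('d') - val('j') = 4 - 10 = -6
  B^(n-1-k) = 5^1 mod 97 = 5
  Delta = -6 * 5 mod 97 = 67

Answer: 67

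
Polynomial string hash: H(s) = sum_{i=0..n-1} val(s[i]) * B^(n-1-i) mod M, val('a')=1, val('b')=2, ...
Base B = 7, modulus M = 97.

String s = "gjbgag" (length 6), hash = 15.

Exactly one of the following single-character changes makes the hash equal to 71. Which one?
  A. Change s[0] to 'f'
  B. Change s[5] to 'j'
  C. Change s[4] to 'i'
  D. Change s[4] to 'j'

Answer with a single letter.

Option A: s[0]='g'->'f', delta=(6-7)*7^5 mod 97 = 71, hash=15+71 mod 97 = 86
Option B: s[5]='g'->'j', delta=(10-7)*7^0 mod 97 = 3, hash=15+3 mod 97 = 18
Option C: s[4]='a'->'i', delta=(9-1)*7^1 mod 97 = 56, hash=15+56 mod 97 = 71 <-- target
Option D: s[4]='a'->'j', delta=(10-1)*7^1 mod 97 = 63, hash=15+63 mod 97 = 78

Answer: C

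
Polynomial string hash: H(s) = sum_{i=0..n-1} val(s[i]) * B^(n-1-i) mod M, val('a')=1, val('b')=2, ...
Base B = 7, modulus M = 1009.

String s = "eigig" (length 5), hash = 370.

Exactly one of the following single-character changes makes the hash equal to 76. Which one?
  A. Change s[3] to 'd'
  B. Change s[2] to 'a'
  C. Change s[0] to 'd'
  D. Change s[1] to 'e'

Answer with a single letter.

Option A: s[3]='i'->'d', delta=(4-9)*7^1 mod 1009 = 974, hash=370+974 mod 1009 = 335
Option B: s[2]='g'->'a', delta=(1-7)*7^2 mod 1009 = 715, hash=370+715 mod 1009 = 76 <-- target
Option C: s[0]='e'->'d', delta=(4-5)*7^4 mod 1009 = 626, hash=370+626 mod 1009 = 996
Option D: s[1]='i'->'e', delta=(5-9)*7^3 mod 1009 = 646, hash=370+646 mod 1009 = 7

Answer: B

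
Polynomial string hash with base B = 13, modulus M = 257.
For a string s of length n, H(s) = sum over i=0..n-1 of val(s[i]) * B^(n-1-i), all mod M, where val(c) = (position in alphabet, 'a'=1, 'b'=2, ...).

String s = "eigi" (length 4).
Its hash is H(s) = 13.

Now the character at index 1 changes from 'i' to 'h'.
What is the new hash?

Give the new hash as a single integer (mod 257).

Answer: 101

Derivation:
val('i') = 9, val('h') = 8
Position k = 1, exponent = n-1-k = 2
B^2 mod M = 13^2 mod 257 = 169
Delta = (8 - 9) * 169 mod 257 = 88
New hash = (13 + 88) mod 257 = 101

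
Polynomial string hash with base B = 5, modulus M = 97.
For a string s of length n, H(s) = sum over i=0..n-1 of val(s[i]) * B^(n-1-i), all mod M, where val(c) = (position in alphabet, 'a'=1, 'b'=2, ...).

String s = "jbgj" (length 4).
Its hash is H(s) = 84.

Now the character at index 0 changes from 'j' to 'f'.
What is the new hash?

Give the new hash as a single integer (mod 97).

Answer: 69

Derivation:
val('j') = 10, val('f') = 6
Position k = 0, exponent = n-1-k = 3
B^3 mod M = 5^3 mod 97 = 28
Delta = (6 - 10) * 28 mod 97 = 82
New hash = (84 + 82) mod 97 = 69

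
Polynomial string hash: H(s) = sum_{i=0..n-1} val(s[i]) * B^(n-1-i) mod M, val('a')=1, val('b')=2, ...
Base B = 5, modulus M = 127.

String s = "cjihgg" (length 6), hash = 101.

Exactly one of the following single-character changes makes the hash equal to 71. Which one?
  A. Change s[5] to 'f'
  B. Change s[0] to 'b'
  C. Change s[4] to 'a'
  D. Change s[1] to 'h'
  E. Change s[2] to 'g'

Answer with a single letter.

Answer: C

Derivation:
Option A: s[5]='g'->'f', delta=(6-7)*5^0 mod 127 = 126, hash=101+126 mod 127 = 100
Option B: s[0]='c'->'b', delta=(2-3)*5^5 mod 127 = 50, hash=101+50 mod 127 = 24
Option C: s[4]='g'->'a', delta=(1-7)*5^1 mod 127 = 97, hash=101+97 mod 127 = 71 <-- target
Option D: s[1]='j'->'h', delta=(8-10)*5^4 mod 127 = 20, hash=101+20 mod 127 = 121
Option E: s[2]='i'->'g', delta=(7-9)*5^3 mod 127 = 4, hash=101+4 mod 127 = 105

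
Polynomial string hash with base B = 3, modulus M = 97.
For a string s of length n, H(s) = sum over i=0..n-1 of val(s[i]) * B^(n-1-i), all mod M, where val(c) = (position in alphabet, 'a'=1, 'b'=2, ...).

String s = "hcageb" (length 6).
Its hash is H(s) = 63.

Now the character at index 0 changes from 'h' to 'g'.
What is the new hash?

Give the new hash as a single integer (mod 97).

val('h') = 8, val('g') = 7
Position k = 0, exponent = n-1-k = 5
B^5 mod M = 3^5 mod 97 = 49
Delta = (7 - 8) * 49 mod 97 = 48
New hash = (63 + 48) mod 97 = 14

Answer: 14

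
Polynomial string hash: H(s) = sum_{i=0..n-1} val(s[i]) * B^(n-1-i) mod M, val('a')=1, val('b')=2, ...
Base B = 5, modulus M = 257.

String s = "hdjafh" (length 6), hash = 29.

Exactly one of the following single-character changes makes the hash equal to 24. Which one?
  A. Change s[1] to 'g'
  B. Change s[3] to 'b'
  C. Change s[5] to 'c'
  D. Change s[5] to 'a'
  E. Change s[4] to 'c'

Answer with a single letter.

Answer: C

Derivation:
Option A: s[1]='d'->'g', delta=(7-4)*5^4 mod 257 = 76, hash=29+76 mod 257 = 105
Option B: s[3]='a'->'b', delta=(2-1)*5^2 mod 257 = 25, hash=29+25 mod 257 = 54
Option C: s[5]='h'->'c', delta=(3-8)*5^0 mod 257 = 252, hash=29+252 mod 257 = 24 <-- target
Option D: s[5]='h'->'a', delta=(1-8)*5^0 mod 257 = 250, hash=29+250 mod 257 = 22
Option E: s[4]='f'->'c', delta=(3-6)*5^1 mod 257 = 242, hash=29+242 mod 257 = 14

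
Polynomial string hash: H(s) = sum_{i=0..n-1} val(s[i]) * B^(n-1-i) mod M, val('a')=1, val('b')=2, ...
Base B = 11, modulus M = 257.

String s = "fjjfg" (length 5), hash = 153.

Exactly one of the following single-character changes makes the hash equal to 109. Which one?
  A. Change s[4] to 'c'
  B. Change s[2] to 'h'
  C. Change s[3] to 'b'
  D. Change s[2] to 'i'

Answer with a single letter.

Answer: C

Derivation:
Option A: s[4]='g'->'c', delta=(3-7)*11^0 mod 257 = 253, hash=153+253 mod 257 = 149
Option B: s[2]='j'->'h', delta=(8-10)*11^2 mod 257 = 15, hash=153+15 mod 257 = 168
Option C: s[3]='f'->'b', delta=(2-6)*11^1 mod 257 = 213, hash=153+213 mod 257 = 109 <-- target
Option D: s[2]='j'->'i', delta=(9-10)*11^2 mod 257 = 136, hash=153+136 mod 257 = 32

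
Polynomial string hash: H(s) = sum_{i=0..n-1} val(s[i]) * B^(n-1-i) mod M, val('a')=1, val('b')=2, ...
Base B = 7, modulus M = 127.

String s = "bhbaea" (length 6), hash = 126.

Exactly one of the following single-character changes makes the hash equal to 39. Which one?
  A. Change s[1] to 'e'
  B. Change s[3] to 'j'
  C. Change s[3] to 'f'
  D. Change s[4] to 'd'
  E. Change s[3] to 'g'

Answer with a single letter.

Option A: s[1]='h'->'e', delta=(5-8)*7^4 mod 127 = 36, hash=126+36 mod 127 = 35
Option B: s[3]='a'->'j', delta=(10-1)*7^2 mod 127 = 60, hash=126+60 mod 127 = 59
Option C: s[3]='a'->'f', delta=(6-1)*7^2 mod 127 = 118, hash=126+118 mod 127 = 117
Option D: s[4]='e'->'d', delta=(4-5)*7^1 mod 127 = 120, hash=126+120 mod 127 = 119
Option E: s[3]='a'->'g', delta=(7-1)*7^2 mod 127 = 40, hash=126+40 mod 127 = 39 <-- target

Answer: E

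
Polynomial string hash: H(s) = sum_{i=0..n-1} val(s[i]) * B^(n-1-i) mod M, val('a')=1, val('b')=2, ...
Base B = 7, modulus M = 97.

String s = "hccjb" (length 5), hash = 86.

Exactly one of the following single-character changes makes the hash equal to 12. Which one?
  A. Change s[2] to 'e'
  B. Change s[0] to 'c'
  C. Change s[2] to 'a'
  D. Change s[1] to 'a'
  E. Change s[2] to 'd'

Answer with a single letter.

Answer: B

Derivation:
Option A: s[2]='c'->'e', delta=(5-3)*7^2 mod 97 = 1, hash=86+1 mod 97 = 87
Option B: s[0]='h'->'c', delta=(3-8)*7^4 mod 97 = 23, hash=86+23 mod 97 = 12 <-- target
Option C: s[2]='c'->'a', delta=(1-3)*7^2 mod 97 = 96, hash=86+96 mod 97 = 85
Option D: s[1]='c'->'a', delta=(1-3)*7^3 mod 97 = 90, hash=86+90 mod 97 = 79
Option E: s[2]='c'->'d', delta=(4-3)*7^2 mod 97 = 49, hash=86+49 mod 97 = 38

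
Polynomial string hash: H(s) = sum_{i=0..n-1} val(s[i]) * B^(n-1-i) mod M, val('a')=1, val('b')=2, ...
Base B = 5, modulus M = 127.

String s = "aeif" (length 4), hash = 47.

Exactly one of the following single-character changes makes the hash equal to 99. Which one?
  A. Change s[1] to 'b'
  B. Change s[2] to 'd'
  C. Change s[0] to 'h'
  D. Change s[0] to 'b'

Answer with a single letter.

Option A: s[1]='e'->'b', delta=(2-5)*5^2 mod 127 = 52, hash=47+52 mod 127 = 99 <-- target
Option B: s[2]='i'->'d', delta=(4-9)*5^1 mod 127 = 102, hash=47+102 mod 127 = 22
Option C: s[0]='a'->'h', delta=(8-1)*5^3 mod 127 = 113, hash=47+113 mod 127 = 33
Option D: s[0]='a'->'b', delta=(2-1)*5^3 mod 127 = 125, hash=47+125 mod 127 = 45

Answer: A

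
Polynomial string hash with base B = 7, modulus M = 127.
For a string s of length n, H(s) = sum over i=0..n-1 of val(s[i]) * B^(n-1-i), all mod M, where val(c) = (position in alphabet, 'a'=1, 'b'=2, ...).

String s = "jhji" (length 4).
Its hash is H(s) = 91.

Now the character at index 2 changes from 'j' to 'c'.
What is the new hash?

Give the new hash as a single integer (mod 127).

Answer: 42

Derivation:
val('j') = 10, val('c') = 3
Position k = 2, exponent = n-1-k = 1
B^1 mod M = 7^1 mod 127 = 7
Delta = (3 - 10) * 7 mod 127 = 78
New hash = (91 + 78) mod 127 = 42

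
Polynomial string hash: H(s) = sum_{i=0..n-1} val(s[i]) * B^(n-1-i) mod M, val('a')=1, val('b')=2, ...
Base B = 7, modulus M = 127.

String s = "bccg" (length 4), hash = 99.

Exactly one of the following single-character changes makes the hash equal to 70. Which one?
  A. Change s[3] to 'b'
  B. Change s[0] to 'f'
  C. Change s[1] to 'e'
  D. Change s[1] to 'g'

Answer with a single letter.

Option A: s[3]='g'->'b', delta=(2-7)*7^0 mod 127 = 122, hash=99+122 mod 127 = 94
Option B: s[0]='b'->'f', delta=(6-2)*7^3 mod 127 = 102, hash=99+102 mod 127 = 74
Option C: s[1]='c'->'e', delta=(5-3)*7^2 mod 127 = 98, hash=99+98 mod 127 = 70 <-- target
Option D: s[1]='c'->'g', delta=(7-3)*7^2 mod 127 = 69, hash=99+69 mod 127 = 41

Answer: C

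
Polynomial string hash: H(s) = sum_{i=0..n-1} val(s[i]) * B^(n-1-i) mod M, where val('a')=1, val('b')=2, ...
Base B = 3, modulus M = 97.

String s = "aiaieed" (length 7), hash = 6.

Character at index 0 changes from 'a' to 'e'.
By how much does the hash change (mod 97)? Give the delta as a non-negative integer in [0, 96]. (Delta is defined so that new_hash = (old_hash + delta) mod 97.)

Delta formula: (val(new) - val(old)) * B^(n-1-k) mod M
  val('e') - val('a') = 5 - 1 = 4
  B^(n-1-k) = 3^6 mod 97 = 50
  Delta = 4 * 50 mod 97 = 6

Answer: 6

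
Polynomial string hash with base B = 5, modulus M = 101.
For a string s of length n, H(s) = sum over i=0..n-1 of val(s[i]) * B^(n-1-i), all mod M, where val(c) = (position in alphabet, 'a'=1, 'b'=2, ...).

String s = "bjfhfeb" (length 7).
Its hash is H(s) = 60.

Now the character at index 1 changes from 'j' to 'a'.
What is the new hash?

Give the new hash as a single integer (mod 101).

Answer: 13

Derivation:
val('j') = 10, val('a') = 1
Position k = 1, exponent = n-1-k = 5
B^5 mod M = 5^5 mod 101 = 95
Delta = (1 - 10) * 95 mod 101 = 54
New hash = (60 + 54) mod 101 = 13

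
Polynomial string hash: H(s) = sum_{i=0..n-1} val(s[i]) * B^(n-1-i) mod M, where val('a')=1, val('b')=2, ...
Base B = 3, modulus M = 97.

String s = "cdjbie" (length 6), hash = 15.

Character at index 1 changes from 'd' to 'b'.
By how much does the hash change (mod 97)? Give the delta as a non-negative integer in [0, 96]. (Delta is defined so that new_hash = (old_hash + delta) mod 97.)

Delta formula: (val(new) - val(old)) * B^(n-1-k) mod M
  val('b') - val('d') = 2 - 4 = -2
  B^(n-1-k) = 3^4 mod 97 = 81
  Delta = -2 * 81 mod 97 = 32

Answer: 32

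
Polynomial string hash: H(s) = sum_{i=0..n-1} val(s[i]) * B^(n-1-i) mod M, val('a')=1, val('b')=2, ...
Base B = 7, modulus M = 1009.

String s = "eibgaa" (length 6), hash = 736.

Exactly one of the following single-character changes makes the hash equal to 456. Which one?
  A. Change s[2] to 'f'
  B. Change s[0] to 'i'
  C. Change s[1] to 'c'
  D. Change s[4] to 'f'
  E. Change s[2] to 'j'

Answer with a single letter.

Answer: C

Derivation:
Option A: s[2]='b'->'f', delta=(6-2)*7^3 mod 1009 = 363, hash=736+363 mod 1009 = 90
Option B: s[0]='e'->'i', delta=(9-5)*7^5 mod 1009 = 634, hash=736+634 mod 1009 = 361
Option C: s[1]='i'->'c', delta=(3-9)*7^4 mod 1009 = 729, hash=736+729 mod 1009 = 456 <-- target
Option D: s[4]='a'->'f', delta=(6-1)*7^1 mod 1009 = 35, hash=736+35 mod 1009 = 771
Option E: s[2]='b'->'j', delta=(10-2)*7^3 mod 1009 = 726, hash=736+726 mod 1009 = 453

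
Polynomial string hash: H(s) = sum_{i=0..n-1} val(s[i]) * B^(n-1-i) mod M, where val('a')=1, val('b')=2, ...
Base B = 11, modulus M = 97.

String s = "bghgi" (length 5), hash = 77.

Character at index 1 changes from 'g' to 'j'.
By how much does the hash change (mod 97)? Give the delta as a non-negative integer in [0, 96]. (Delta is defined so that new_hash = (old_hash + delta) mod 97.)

Answer: 16

Derivation:
Delta formula: (val(new) - val(old)) * B^(n-1-k) mod M
  val('j') - val('g') = 10 - 7 = 3
  B^(n-1-k) = 11^3 mod 97 = 70
  Delta = 3 * 70 mod 97 = 16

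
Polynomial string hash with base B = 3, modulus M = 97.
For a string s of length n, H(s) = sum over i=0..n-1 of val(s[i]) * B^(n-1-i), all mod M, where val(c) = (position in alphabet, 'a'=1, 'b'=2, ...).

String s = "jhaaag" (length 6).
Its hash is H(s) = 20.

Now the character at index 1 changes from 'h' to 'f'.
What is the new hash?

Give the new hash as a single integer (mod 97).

Answer: 52

Derivation:
val('h') = 8, val('f') = 6
Position k = 1, exponent = n-1-k = 4
B^4 mod M = 3^4 mod 97 = 81
Delta = (6 - 8) * 81 mod 97 = 32
New hash = (20 + 32) mod 97 = 52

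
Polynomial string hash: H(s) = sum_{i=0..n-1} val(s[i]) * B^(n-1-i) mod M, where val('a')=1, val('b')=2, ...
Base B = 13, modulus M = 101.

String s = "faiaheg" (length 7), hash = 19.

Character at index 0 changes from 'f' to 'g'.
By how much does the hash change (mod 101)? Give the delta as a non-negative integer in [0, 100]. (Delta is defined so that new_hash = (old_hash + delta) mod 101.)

Delta formula: (val(new) - val(old)) * B^(n-1-k) mod M
  val('g') - val('f') = 7 - 6 = 1
  B^(n-1-k) = 13^6 mod 101 = 19
  Delta = 1 * 19 mod 101 = 19

Answer: 19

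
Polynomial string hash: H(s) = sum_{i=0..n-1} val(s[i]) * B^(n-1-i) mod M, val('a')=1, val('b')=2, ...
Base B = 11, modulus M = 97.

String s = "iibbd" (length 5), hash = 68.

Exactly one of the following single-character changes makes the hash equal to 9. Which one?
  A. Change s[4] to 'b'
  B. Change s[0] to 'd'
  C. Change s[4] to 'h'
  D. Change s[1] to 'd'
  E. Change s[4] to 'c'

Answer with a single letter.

Answer: D

Derivation:
Option A: s[4]='d'->'b', delta=(2-4)*11^0 mod 97 = 95, hash=68+95 mod 97 = 66
Option B: s[0]='i'->'d', delta=(4-9)*11^4 mod 97 = 30, hash=68+30 mod 97 = 1
Option C: s[4]='d'->'h', delta=(8-4)*11^0 mod 97 = 4, hash=68+4 mod 97 = 72
Option D: s[1]='i'->'d', delta=(4-9)*11^3 mod 97 = 38, hash=68+38 mod 97 = 9 <-- target
Option E: s[4]='d'->'c', delta=(3-4)*11^0 mod 97 = 96, hash=68+96 mod 97 = 67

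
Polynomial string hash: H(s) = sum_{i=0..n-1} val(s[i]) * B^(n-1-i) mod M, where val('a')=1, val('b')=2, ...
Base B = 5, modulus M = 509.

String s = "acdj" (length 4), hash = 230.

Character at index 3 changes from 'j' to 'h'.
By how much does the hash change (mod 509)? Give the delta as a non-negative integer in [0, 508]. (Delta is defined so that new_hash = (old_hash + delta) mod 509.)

Delta formula: (val(new) - val(old)) * B^(n-1-k) mod M
  val('h') - val('j') = 8 - 10 = -2
  B^(n-1-k) = 5^0 mod 509 = 1
  Delta = -2 * 1 mod 509 = 507

Answer: 507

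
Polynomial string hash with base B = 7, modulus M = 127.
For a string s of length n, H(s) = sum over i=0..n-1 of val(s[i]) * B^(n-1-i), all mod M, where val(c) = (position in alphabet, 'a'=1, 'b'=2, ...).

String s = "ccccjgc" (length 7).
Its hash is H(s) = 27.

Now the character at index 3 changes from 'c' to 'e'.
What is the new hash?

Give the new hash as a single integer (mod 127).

val('c') = 3, val('e') = 5
Position k = 3, exponent = n-1-k = 3
B^3 mod M = 7^3 mod 127 = 89
Delta = (5 - 3) * 89 mod 127 = 51
New hash = (27 + 51) mod 127 = 78

Answer: 78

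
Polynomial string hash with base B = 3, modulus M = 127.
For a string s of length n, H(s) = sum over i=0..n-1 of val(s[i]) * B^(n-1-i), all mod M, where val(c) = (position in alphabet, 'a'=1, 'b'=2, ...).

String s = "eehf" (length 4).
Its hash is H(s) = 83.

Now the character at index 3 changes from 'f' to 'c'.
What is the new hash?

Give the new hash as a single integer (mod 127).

val('f') = 6, val('c') = 3
Position k = 3, exponent = n-1-k = 0
B^0 mod M = 3^0 mod 127 = 1
Delta = (3 - 6) * 1 mod 127 = 124
New hash = (83 + 124) mod 127 = 80

Answer: 80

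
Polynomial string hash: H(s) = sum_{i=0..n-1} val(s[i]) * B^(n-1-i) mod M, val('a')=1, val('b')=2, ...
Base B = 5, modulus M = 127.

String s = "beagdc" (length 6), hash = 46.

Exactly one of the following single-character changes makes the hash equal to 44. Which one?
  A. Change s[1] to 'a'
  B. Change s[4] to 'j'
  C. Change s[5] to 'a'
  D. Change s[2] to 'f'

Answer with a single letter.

Answer: C

Derivation:
Option A: s[1]='e'->'a', delta=(1-5)*5^4 mod 127 = 40, hash=46+40 mod 127 = 86
Option B: s[4]='d'->'j', delta=(10-4)*5^1 mod 127 = 30, hash=46+30 mod 127 = 76
Option C: s[5]='c'->'a', delta=(1-3)*5^0 mod 127 = 125, hash=46+125 mod 127 = 44 <-- target
Option D: s[2]='a'->'f', delta=(6-1)*5^3 mod 127 = 117, hash=46+117 mod 127 = 36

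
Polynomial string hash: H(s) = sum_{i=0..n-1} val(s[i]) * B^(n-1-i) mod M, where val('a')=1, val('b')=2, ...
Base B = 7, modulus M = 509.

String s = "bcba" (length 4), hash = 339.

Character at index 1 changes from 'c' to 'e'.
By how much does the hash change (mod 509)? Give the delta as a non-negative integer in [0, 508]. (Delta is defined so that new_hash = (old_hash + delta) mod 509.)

Delta formula: (val(new) - val(old)) * B^(n-1-k) mod M
  val('e') - val('c') = 5 - 3 = 2
  B^(n-1-k) = 7^2 mod 509 = 49
  Delta = 2 * 49 mod 509 = 98

Answer: 98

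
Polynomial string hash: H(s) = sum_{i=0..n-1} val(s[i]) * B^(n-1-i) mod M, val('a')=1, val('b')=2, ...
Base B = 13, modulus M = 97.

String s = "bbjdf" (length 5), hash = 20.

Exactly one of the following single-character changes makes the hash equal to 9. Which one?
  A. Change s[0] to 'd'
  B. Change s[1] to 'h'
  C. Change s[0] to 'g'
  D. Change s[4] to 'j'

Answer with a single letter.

Answer: A

Derivation:
Option A: s[0]='b'->'d', delta=(4-2)*13^4 mod 97 = 86, hash=20+86 mod 97 = 9 <-- target
Option B: s[1]='b'->'h', delta=(8-2)*13^3 mod 97 = 87, hash=20+87 mod 97 = 10
Option C: s[0]='b'->'g', delta=(7-2)*13^4 mod 97 = 21, hash=20+21 mod 97 = 41
Option D: s[4]='f'->'j', delta=(10-6)*13^0 mod 97 = 4, hash=20+4 mod 97 = 24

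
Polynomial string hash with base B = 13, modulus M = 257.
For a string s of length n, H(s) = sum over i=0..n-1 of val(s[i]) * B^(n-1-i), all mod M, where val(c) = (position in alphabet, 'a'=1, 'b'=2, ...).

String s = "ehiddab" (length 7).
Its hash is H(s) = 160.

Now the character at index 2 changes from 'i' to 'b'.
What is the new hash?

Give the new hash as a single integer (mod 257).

val('i') = 9, val('b') = 2
Position k = 2, exponent = n-1-k = 4
B^4 mod M = 13^4 mod 257 = 34
Delta = (2 - 9) * 34 mod 257 = 19
New hash = (160 + 19) mod 257 = 179

Answer: 179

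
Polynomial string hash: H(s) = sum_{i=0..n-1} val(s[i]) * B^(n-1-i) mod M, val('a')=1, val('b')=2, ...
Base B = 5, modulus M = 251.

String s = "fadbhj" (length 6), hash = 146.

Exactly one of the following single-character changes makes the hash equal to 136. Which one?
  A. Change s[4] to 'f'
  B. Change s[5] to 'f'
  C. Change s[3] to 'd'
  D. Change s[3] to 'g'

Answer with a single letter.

Answer: A

Derivation:
Option A: s[4]='h'->'f', delta=(6-8)*5^1 mod 251 = 241, hash=146+241 mod 251 = 136 <-- target
Option B: s[5]='j'->'f', delta=(6-10)*5^0 mod 251 = 247, hash=146+247 mod 251 = 142
Option C: s[3]='b'->'d', delta=(4-2)*5^2 mod 251 = 50, hash=146+50 mod 251 = 196
Option D: s[3]='b'->'g', delta=(7-2)*5^2 mod 251 = 125, hash=146+125 mod 251 = 20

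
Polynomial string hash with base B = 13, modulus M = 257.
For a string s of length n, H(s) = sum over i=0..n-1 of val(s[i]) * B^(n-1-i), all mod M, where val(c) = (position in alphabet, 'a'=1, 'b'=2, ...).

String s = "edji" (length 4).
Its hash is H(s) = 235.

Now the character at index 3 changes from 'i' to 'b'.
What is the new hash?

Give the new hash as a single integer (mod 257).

val('i') = 9, val('b') = 2
Position k = 3, exponent = n-1-k = 0
B^0 mod M = 13^0 mod 257 = 1
Delta = (2 - 9) * 1 mod 257 = 250
New hash = (235 + 250) mod 257 = 228

Answer: 228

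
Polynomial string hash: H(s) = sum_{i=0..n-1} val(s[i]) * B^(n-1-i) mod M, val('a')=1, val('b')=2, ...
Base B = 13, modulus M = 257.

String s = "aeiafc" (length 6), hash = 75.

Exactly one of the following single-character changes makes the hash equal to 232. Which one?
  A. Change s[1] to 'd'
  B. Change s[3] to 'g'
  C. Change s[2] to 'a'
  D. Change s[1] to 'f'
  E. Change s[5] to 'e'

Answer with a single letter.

Answer: C

Derivation:
Option A: s[1]='e'->'d', delta=(4-5)*13^4 mod 257 = 223, hash=75+223 mod 257 = 41
Option B: s[3]='a'->'g', delta=(7-1)*13^2 mod 257 = 243, hash=75+243 mod 257 = 61
Option C: s[2]='i'->'a', delta=(1-9)*13^3 mod 257 = 157, hash=75+157 mod 257 = 232 <-- target
Option D: s[1]='e'->'f', delta=(6-5)*13^4 mod 257 = 34, hash=75+34 mod 257 = 109
Option E: s[5]='c'->'e', delta=(5-3)*13^0 mod 257 = 2, hash=75+2 mod 257 = 77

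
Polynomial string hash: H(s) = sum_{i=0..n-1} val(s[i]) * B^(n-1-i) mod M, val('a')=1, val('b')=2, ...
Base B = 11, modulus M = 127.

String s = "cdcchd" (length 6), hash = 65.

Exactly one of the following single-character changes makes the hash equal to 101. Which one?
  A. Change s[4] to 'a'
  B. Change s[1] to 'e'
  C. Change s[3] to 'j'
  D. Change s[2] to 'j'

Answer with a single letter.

Answer: B

Derivation:
Option A: s[4]='h'->'a', delta=(1-8)*11^1 mod 127 = 50, hash=65+50 mod 127 = 115
Option B: s[1]='d'->'e', delta=(5-4)*11^4 mod 127 = 36, hash=65+36 mod 127 = 101 <-- target
Option C: s[3]='c'->'j', delta=(10-3)*11^2 mod 127 = 85, hash=65+85 mod 127 = 23
Option D: s[2]='c'->'j', delta=(10-3)*11^3 mod 127 = 46, hash=65+46 mod 127 = 111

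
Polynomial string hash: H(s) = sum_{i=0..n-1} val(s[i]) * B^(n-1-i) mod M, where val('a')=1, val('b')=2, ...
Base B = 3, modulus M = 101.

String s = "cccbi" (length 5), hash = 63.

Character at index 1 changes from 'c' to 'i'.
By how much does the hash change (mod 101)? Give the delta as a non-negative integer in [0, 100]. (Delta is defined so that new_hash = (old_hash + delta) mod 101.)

Delta formula: (val(new) - val(old)) * B^(n-1-k) mod M
  val('i') - val('c') = 9 - 3 = 6
  B^(n-1-k) = 3^3 mod 101 = 27
  Delta = 6 * 27 mod 101 = 61

Answer: 61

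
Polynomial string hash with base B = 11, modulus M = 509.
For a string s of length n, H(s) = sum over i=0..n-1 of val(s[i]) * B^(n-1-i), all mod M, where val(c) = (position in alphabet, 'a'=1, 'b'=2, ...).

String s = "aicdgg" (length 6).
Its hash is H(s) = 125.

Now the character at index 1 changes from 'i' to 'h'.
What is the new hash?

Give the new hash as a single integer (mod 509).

Answer: 245

Derivation:
val('i') = 9, val('h') = 8
Position k = 1, exponent = n-1-k = 4
B^4 mod M = 11^4 mod 509 = 389
Delta = (8 - 9) * 389 mod 509 = 120
New hash = (125 + 120) mod 509 = 245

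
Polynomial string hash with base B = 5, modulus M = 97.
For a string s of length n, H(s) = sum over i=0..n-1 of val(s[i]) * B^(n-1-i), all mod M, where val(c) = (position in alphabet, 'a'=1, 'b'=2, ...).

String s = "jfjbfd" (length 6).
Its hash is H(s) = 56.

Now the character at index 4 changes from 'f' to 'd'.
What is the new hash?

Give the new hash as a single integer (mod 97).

val('f') = 6, val('d') = 4
Position k = 4, exponent = n-1-k = 1
B^1 mod M = 5^1 mod 97 = 5
Delta = (4 - 6) * 5 mod 97 = 87
New hash = (56 + 87) mod 97 = 46

Answer: 46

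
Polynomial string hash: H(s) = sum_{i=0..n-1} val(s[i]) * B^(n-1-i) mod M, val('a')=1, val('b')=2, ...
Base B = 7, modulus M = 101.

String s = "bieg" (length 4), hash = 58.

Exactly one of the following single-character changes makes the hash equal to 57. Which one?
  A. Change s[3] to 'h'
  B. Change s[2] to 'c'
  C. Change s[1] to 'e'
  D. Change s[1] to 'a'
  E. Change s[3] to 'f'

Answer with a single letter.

Option A: s[3]='g'->'h', delta=(8-7)*7^0 mod 101 = 1, hash=58+1 mod 101 = 59
Option B: s[2]='e'->'c', delta=(3-5)*7^1 mod 101 = 87, hash=58+87 mod 101 = 44
Option C: s[1]='i'->'e', delta=(5-9)*7^2 mod 101 = 6, hash=58+6 mod 101 = 64
Option D: s[1]='i'->'a', delta=(1-9)*7^2 mod 101 = 12, hash=58+12 mod 101 = 70
Option E: s[3]='g'->'f', delta=(6-7)*7^0 mod 101 = 100, hash=58+100 mod 101 = 57 <-- target

Answer: E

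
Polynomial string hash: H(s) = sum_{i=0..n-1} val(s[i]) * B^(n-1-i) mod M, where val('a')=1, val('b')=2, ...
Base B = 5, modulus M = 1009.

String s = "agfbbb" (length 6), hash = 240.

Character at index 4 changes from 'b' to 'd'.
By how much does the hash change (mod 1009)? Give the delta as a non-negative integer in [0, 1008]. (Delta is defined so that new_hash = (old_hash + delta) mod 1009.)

Answer: 10

Derivation:
Delta formula: (val(new) - val(old)) * B^(n-1-k) mod M
  val('d') - val('b') = 4 - 2 = 2
  B^(n-1-k) = 5^1 mod 1009 = 5
  Delta = 2 * 5 mod 1009 = 10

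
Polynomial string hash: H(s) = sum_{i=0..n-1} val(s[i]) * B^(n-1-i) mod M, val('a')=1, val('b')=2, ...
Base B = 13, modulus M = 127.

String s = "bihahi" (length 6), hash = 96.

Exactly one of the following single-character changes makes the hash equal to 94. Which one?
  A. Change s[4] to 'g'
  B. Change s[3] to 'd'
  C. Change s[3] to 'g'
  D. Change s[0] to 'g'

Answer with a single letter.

Option A: s[4]='h'->'g', delta=(7-8)*13^1 mod 127 = 114, hash=96+114 mod 127 = 83
Option B: s[3]='a'->'d', delta=(4-1)*13^2 mod 127 = 126, hash=96+126 mod 127 = 95
Option C: s[3]='a'->'g', delta=(7-1)*13^2 mod 127 = 125, hash=96+125 mod 127 = 94 <-- target
Option D: s[0]='b'->'g', delta=(7-2)*13^5 mod 127 = 106, hash=96+106 mod 127 = 75

Answer: C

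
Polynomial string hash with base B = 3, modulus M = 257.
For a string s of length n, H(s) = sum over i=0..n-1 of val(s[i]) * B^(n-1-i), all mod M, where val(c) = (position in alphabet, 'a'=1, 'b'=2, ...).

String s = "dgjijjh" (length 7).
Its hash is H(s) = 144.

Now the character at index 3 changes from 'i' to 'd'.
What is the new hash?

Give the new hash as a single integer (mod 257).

Answer: 9

Derivation:
val('i') = 9, val('d') = 4
Position k = 3, exponent = n-1-k = 3
B^3 mod M = 3^3 mod 257 = 27
Delta = (4 - 9) * 27 mod 257 = 122
New hash = (144 + 122) mod 257 = 9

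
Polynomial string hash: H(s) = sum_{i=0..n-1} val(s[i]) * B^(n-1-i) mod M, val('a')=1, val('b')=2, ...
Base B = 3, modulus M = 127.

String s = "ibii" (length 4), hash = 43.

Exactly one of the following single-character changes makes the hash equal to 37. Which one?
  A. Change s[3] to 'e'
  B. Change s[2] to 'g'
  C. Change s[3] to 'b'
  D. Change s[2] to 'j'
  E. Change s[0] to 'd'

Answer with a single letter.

Option A: s[3]='i'->'e', delta=(5-9)*3^0 mod 127 = 123, hash=43+123 mod 127 = 39
Option B: s[2]='i'->'g', delta=(7-9)*3^1 mod 127 = 121, hash=43+121 mod 127 = 37 <-- target
Option C: s[3]='i'->'b', delta=(2-9)*3^0 mod 127 = 120, hash=43+120 mod 127 = 36
Option D: s[2]='i'->'j', delta=(10-9)*3^1 mod 127 = 3, hash=43+3 mod 127 = 46
Option E: s[0]='i'->'d', delta=(4-9)*3^3 mod 127 = 119, hash=43+119 mod 127 = 35

Answer: B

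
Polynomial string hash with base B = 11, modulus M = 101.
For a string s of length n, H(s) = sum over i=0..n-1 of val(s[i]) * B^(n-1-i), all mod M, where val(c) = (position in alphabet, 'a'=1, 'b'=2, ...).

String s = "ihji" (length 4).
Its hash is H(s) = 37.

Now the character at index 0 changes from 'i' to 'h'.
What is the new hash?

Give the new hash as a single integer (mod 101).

Answer: 19

Derivation:
val('i') = 9, val('h') = 8
Position k = 0, exponent = n-1-k = 3
B^3 mod M = 11^3 mod 101 = 18
Delta = (8 - 9) * 18 mod 101 = 83
New hash = (37 + 83) mod 101 = 19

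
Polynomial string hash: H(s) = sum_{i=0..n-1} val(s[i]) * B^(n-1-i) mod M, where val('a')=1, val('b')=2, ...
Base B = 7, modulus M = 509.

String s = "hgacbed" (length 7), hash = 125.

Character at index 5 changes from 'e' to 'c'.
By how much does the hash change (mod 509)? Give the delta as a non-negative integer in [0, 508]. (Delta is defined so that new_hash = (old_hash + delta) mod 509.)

Delta formula: (val(new) - val(old)) * B^(n-1-k) mod M
  val('c') - val('e') = 3 - 5 = -2
  B^(n-1-k) = 7^1 mod 509 = 7
  Delta = -2 * 7 mod 509 = 495

Answer: 495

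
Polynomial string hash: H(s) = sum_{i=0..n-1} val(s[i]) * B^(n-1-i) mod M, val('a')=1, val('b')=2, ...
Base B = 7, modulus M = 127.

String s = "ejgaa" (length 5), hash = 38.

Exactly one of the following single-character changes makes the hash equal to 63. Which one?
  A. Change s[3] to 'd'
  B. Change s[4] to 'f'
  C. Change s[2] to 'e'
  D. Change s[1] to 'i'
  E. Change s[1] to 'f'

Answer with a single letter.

Option A: s[3]='a'->'d', delta=(4-1)*7^1 mod 127 = 21, hash=38+21 mod 127 = 59
Option B: s[4]='a'->'f', delta=(6-1)*7^0 mod 127 = 5, hash=38+5 mod 127 = 43
Option C: s[2]='g'->'e', delta=(5-7)*7^2 mod 127 = 29, hash=38+29 mod 127 = 67
Option D: s[1]='j'->'i', delta=(9-10)*7^3 mod 127 = 38, hash=38+38 mod 127 = 76
Option E: s[1]='j'->'f', delta=(6-10)*7^3 mod 127 = 25, hash=38+25 mod 127 = 63 <-- target

Answer: E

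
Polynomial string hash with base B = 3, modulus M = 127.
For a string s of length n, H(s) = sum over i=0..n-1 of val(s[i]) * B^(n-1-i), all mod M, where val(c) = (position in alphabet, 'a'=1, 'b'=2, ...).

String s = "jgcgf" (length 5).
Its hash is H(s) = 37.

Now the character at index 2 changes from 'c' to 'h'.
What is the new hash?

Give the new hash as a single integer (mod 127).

val('c') = 3, val('h') = 8
Position k = 2, exponent = n-1-k = 2
B^2 mod M = 3^2 mod 127 = 9
Delta = (8 - 3) * 9 mod 127 = 45
New hash = (37 + 45) mod 127 = 82

Answer: 82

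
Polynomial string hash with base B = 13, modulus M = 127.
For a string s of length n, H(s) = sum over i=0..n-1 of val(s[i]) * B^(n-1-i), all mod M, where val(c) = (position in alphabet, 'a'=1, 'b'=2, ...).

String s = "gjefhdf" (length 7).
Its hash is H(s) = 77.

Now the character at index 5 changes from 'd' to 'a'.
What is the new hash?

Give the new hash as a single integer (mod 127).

val('d') = 4, val('a') = 1
Position k = 5, exponent = n-1-k = 1
B^1 mod M = 13^1 mod 127 = 13
Delta = (1 - 4) * 13 mod 127 = 88
New hash = (77 + 88) mod 127 = 38

Answer: 38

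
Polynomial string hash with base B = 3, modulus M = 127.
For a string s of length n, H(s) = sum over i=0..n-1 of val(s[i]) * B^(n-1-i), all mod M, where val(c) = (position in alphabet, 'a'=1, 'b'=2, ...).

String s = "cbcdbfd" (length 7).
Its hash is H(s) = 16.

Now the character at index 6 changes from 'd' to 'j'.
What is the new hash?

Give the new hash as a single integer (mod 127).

Answer: 22

Derivation:
val('d') = 4, val('j') = 10
Position k = 6, exponent = n-1-k = 0
B^0 mod M = 3^0 mod 127 = 1
Delta = (10 - 4) * 1 mod 127 = 6
New hash = (16 + 6) mod 127 = 22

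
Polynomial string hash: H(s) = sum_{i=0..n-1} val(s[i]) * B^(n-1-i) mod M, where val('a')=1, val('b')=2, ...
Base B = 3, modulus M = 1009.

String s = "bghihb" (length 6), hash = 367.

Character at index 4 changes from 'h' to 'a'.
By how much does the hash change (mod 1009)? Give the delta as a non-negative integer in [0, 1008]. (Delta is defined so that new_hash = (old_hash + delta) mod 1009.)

Delta formula: (val(new) - val(old)) * B^(n-1-k) mod M
  val('a') - val('h') = 1 - 8 = -7
  B^(n-1-k) = 3^1 mod 1009 = 3
  Delta = -7 * 3 mod 1009 = 988

Answer: 988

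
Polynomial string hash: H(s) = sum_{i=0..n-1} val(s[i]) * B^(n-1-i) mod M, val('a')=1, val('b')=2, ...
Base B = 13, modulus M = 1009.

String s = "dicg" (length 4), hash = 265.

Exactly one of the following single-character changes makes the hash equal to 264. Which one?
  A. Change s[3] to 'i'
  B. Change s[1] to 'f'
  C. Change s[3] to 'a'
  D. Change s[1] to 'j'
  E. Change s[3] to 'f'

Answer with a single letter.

Answer: E

Derivation:
Option A: s[3]='g'->'i', delta=(9-7)*13^0 mod 1009 = 2, hash=265+2 mod 1009 = 267
Option B: s[1]='i'->'f', delta=(6-9)*13^2 mod 1009 = 502, hash=265+502 mod 1009 = 767
Option C: s[3]='g'->'a', delta=(1-7)*13^0 mod 1009 = 1003, hash=265+1003 mod 1009 = 259
Option D: s[1]='i'->'j', delta=(10-9)*13^2 mod 1009 = 169, hash=265+169 mod 1009 = 434
Option E: s[3]='g'->'f', delta=(6-7)*13^0 mod 1009 = 1008, hash=265+1008 mod 1009 = 264 <-- target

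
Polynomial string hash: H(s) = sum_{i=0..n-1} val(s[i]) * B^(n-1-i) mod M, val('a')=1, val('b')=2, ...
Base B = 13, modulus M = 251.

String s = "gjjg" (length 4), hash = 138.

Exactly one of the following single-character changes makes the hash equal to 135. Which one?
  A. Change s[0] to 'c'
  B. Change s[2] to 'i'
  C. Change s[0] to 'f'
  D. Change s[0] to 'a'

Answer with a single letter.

Answer: A

Derivation:
Option A: s[0]='g'->'c', delta=(3-7)*13^3 mod 251 = 248, hash=138+248 mod 251 = 135 <-- target
Option B: s[2]='j'->'i', delta=(9-10)*13^1 mod 251 = 238, hash=138+238 mod 251 = 125
Option C: s[0]='g'->'f', delta=(6-7)*13^3 mod 251 = 62, hash=138+62 mod 251 = 200
Option D: s[0]='g'->'a', delta=(1-7)*13^3 mod 251 = 121, hash=138+121 mod 251 = 8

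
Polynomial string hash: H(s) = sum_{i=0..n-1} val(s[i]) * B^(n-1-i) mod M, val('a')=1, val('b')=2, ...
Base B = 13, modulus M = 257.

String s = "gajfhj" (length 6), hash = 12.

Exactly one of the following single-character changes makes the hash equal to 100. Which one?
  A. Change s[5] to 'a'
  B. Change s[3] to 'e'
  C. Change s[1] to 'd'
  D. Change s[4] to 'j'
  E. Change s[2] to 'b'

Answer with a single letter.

Option A: s[5]='j'->'a', delta=(1-10)*13^0 mod 257 = 248, hash=12+248 mod 257 = 3
Option B: s[3]='f'->'e', delta=(5-6)*13^2 mod 257 = 88, hash=12+88 mod 257 = 100 <-- target
Option C: s[1]='a'->'d', delta=(4-1)*13^4 mod 257 = 102, hash=12+102 mod 257 = 114
Option D: s[4]='h'->'j', delta=(10-8)*13^1 mod 257 = 26, hash=12+26 mod 257 = 38
Option E: s[2]='j'->'b', delta=(2-10)*13^3 mod 257 = 157, hash=12+157 mod 257 = 169

Answer: B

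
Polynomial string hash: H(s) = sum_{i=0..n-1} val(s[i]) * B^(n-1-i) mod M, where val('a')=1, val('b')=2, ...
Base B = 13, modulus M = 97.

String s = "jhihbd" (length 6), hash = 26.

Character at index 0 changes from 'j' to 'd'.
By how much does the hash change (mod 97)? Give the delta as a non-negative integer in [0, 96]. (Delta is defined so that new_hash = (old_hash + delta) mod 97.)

Delta formula: (val(new) - val(old)) * B^(n-1-k) mod M
  val('d') - val('j') = 4 - 10 = -6
  B^(n-1-k) = 13^5 mod 97 = 74
  Delta = -6 * 74 mod 97 = 41

Answer: 41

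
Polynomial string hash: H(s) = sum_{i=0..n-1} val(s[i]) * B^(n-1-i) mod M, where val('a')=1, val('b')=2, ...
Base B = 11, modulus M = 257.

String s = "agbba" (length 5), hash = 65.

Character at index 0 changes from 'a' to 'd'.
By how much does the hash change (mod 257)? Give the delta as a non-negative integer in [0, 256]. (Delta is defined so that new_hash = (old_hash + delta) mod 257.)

Delta formula: (val(new) - val(old)) * B^(n-1-k) mod M
  val('d') - val('a') = 4 - 1 = 3
  B^(n-1-k) = 11^4 mod 257 = 249
  Delta = 3 * 249 mod 257 = 233

Answer: 233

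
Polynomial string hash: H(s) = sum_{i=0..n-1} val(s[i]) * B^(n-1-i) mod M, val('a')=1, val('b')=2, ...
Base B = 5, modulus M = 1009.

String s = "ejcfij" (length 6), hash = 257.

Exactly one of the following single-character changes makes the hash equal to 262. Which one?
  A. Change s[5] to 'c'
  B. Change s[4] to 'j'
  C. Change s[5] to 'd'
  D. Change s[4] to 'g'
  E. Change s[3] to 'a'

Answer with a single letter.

Answer: B

Derivation:
Option A: s[5]='j'->'c', delta=(3-10)*5^0 mod 1009 = 1002, hash=257+1002 mod 1009 = 250
Option B: s[4]='i'->'j', delta=(10-9)*5^1 mod 1009 = 5, hash=257+5 mod 1009 = 262 <-- target
Option C: s[5]='j'->'d', delta=(4-10)*5^0 mod 1009 = 1003, hash=257+1003 mod 1009 = 251
Option D: s[4]='i'->'g', delta=(7-9)*5^1 mod 1009 = 999, hash=257+999 mod 1009 = 247
Option E: s[3]='f'->'a', delta=(1-6)*5^2 mod 1009 = 884, hash=257+884 mod 1009 = 132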